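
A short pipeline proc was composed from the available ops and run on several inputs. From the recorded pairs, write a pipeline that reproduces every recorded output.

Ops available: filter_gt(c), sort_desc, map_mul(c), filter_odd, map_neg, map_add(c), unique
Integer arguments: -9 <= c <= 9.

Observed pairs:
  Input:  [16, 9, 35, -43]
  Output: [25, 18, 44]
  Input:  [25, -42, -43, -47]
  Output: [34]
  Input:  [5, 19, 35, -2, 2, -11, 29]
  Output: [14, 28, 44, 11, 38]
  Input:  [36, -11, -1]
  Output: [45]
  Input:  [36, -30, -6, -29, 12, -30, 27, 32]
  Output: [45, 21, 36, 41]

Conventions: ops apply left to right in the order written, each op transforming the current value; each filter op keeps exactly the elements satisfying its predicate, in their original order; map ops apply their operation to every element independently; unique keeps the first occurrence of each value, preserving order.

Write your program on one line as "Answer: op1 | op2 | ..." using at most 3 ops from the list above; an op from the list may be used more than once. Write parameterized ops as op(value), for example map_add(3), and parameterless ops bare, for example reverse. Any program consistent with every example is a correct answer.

map_add(5) | filter_gt(4) | map_add(4)

Check, running the answer program on each example:
  [16, 9, 35, -43] -> [21, 14, 40, -38] -> [21, 14, 40] -> [25, 18, 44]
  [25, -42, -43, -47] -> [30, -37, -38, -42] -> [30] -> [34]
  [5, 19, 35, -2, 2, -11, 29] -> [10, 24, 40, 3, 7, -6, 34] -> [10, 24, 40, 7, 34] -> [14, 28, 44, 11, 38]
  [36, -11, -1] -> [41, -6, 4] -> [41] -> [45]
  [36, -30, -6, -29, 12, -30, 27, 32] -> [41, -25, -1, -24, 17, -25, 32, 37] -> [41, 17, 32, 37] -> [45, 21, 36, 41]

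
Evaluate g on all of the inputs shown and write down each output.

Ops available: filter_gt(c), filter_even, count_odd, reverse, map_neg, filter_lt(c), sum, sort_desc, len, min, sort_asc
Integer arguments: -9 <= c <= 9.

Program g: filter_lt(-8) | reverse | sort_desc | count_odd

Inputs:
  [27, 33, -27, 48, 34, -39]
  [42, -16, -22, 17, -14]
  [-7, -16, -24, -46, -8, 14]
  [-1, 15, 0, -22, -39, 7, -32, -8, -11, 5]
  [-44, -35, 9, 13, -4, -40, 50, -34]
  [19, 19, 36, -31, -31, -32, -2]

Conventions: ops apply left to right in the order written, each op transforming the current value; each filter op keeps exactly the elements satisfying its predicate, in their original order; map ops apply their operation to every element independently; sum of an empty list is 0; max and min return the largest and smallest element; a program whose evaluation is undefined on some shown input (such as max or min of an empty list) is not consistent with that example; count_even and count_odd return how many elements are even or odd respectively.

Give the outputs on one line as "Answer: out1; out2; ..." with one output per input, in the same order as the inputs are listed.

Execution, op by op:
  [27, 33, -27, 48, 34, -39] -> [-27, -39] -> [-39, -27] -> [-27, -39] -> 2
  [42, -16, -22, 17, -14] -> [-16, -22, -14] -> [-14, -22, -16] -> [-14, -16, -22] -> 0
  [-7, -16, -24, -46, -8, 14] -> [-16, -24, -46] -> [-46, -24, -16] -> [-16, -24, -46] -> 0
  [-1, 15, 0, -22, -39, 7, -32, -8, -11, 5] -> [-22, -39, -32, -11] -> [-11, -32, -39, -22] -> [-11, -22, -32, -39] -> 2
  [-44, -35, 9, 13, -4, -40, 50, -34] -> [-44, -35, -40, -34] -> [-34, -40, -35, -44] -> [-34, -35, -40, -44] -> 1
  [19, 19, 36, -31, -31, -32, -2] -> [-31, -31, -32] -> [-32, -31, -31] -> [-31, -31, -32] -> 2

2; 0; 0; 2; 1; 2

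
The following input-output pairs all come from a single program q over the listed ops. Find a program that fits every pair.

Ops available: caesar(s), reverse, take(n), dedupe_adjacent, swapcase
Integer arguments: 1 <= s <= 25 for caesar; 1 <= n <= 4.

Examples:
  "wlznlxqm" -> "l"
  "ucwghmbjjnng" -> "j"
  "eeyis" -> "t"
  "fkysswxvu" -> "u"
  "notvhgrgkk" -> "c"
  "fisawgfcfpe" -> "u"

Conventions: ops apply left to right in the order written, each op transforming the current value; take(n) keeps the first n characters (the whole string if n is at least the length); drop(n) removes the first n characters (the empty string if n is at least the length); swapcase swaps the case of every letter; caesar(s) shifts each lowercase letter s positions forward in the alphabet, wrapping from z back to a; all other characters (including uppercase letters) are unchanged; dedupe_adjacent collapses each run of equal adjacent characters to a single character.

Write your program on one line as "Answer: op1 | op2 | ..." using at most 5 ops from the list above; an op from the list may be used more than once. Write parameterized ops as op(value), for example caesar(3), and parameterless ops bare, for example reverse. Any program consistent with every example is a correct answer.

caesar(15) | dedupe_adjacent | take(2) | take(1)

Check, running the answer program on each example:
  "wlznlxqm" -> "laocamfb" -> "laocamfb" -> "la" -> "l"
  "ucwghmbjjnng" -> "jrlvwbqyyccv" -> "jrlvwbqycv" -> "jr" -> "j"
  "eeyis" -> "ttnxh" -> "tnxh" -> "tn" -> "t"
  "fkysswxvu" -> "uznhhlmkj" -> "uznhlmkj" -> "uz" -> "u"
  "notvhgrgkk" -> "cdikwvgvzz" -> "cdikwvgvz" -> "cd" -> "c"
  "fisawgfcfpe" -> "uxhplvuruet" -> "uxhplvuruet" -> "ux" -> "u"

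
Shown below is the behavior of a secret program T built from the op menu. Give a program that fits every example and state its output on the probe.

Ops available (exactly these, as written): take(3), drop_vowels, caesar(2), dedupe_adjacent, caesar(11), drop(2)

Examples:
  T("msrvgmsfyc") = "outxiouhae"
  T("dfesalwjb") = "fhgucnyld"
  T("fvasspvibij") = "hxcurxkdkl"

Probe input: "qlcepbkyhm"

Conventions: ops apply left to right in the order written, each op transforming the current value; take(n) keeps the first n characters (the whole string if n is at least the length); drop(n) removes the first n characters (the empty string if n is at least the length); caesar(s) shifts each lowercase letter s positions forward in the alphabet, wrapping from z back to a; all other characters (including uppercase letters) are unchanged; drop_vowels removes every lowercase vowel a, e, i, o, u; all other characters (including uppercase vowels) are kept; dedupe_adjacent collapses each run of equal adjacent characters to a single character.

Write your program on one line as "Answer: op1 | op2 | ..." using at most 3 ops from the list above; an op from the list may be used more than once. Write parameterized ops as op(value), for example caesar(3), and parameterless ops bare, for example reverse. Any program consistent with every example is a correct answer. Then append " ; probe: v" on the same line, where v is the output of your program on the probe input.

caesar(2) | dedupe_adjacent ; probe: "snegrdmajo"

Check, running the answer program on each example:
  "msrvgmsfyc" -> "outxiouhae" -> "outxiouhae"
  "dfesalwjb" -> "fhgucnyld" -> "fhgucnyld"
  "fvasspvibij" -> "hxcuurxkdkl" -> "hxcurxkdkl"
  probe: "qlcepbkyhm" -> "snegrdmajo" -> "snegrdmajo"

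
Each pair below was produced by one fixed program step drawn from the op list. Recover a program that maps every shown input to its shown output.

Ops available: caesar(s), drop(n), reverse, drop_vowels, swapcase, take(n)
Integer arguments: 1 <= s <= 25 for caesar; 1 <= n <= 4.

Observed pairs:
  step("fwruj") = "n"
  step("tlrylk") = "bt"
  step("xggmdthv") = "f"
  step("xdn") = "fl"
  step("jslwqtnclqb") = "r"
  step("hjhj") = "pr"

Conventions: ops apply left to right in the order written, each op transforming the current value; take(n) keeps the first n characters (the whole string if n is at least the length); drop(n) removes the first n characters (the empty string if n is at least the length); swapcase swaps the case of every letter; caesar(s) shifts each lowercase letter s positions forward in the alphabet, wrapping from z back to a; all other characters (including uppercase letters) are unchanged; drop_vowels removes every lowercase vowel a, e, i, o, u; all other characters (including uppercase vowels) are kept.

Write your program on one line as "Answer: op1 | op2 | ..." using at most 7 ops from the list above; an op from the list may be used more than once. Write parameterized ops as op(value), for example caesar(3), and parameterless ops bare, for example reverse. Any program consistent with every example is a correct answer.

take(2) | caesar(20) | reverse | caesar(14) | drop_vowels | reverse

Check, running the answer program on each example:
  "fwruj" -> "fw" -> "zq" -> "qz" -> "en" -> "n" -> "n"
  "tlrylk" -> "tl" -> "nf" -> "fn" -> "tb" -> "tb" -> "bt"
  "xggmdthv" -> "xg" -> "ra" -> "ar" -> "of" -> "f" -> "f"
  "xdn" -> "xd" -> "rx" -> "xr" -> "lf" -> "lf" -> "fl"
  "jslwqtnclqb" -> "js" -> "dm" -> "md" -> "ar" -> "r" -> "r"
  "hjhj" -> "hj" -> "bd" -> "db" -> "rp" -> "rp" -> "pr"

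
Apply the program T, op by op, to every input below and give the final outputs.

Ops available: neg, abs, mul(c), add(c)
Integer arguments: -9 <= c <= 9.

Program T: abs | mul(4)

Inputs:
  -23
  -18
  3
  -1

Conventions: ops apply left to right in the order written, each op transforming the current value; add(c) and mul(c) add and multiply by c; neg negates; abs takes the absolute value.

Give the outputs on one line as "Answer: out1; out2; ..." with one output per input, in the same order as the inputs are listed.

Execution, op by op:
  -23 -> 23 -> 92
  -18 -> 18 -> 72
  3 -> 3 -> 12
  -1 -> 1 -> 4

92; 72; 12; 4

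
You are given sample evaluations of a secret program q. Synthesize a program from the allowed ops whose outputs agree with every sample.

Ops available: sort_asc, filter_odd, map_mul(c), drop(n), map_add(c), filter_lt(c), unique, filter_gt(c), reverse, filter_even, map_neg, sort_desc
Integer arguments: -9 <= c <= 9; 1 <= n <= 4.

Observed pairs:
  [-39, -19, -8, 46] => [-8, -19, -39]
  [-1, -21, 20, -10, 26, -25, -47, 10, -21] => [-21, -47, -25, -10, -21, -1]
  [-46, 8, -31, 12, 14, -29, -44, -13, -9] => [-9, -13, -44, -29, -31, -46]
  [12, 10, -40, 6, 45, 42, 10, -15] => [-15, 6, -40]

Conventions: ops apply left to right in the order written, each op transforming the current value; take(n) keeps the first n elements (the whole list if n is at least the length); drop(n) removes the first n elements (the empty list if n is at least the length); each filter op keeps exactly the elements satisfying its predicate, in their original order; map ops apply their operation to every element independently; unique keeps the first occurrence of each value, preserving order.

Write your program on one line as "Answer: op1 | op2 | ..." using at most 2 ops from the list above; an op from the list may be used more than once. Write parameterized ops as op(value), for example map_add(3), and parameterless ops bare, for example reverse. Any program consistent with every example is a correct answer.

reverse | filter_lt(8)

Check, running the answer program on each example:
  [-39, -19, -8, 46] -> [46, -8, -19, -39] -> [-8, -19, -39]
  [-1, -21, 20, -10, 26, -25, -47, 10, -21] -> [-21, 10, -47, -25, 26, -10, 20, -21, -1] -> [-21, -47, -25, -10, -21, -1]
  [-46, 8, -31, 12, 14, -29, -44, -13, -9] -> [-9, -13, -44, -29, 14, 12, -31, 8, -46] -> [-9, -13, -44, -29, -31, -46]
  [12, 10, -40, 6, 45, 42, 10, -15] -> [-15, 10, 42, 45, 6, -40, 10, 12] -> [-15, 6, -40]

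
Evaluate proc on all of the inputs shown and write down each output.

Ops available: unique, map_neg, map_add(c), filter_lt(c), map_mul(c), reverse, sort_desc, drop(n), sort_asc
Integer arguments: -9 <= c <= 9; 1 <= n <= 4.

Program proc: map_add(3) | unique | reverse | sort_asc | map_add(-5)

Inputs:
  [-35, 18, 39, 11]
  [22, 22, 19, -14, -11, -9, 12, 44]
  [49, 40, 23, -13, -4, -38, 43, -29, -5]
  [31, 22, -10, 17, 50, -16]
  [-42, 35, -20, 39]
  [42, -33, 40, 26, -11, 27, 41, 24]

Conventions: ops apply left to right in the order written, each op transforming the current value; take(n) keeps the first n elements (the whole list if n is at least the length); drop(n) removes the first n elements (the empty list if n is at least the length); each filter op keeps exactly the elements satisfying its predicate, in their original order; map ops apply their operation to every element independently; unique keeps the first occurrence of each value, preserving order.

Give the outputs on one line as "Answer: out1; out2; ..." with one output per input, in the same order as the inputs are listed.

Execution, op by op:
  [-35, 18, 39, 11] -> [-32, 21, 42, 14] -> [-32, 21, 42, 14] -> [14, 42, 21, -32] -> [-32, 14, 21, 42] -> [-37, 9, 16, 37]
  [22, 22, 19, -14, -11, -9, 12, 44] -> [25, 25, 22, -11, -8, -6, 15, 47] -> [25, 22, -11, -8, -6, 15, 47] -> [47, 15, -6, -8, -11, 22, 25] -> [-11, -8, -6, 15, 22, 25, 47] -> [-16, -13, -11, 10, 17, 20, 42]
  [49, 40, 23, -13, -4, -38, 43, -29, -5] -> [52, 43, 26, -10, -1, -35, 46, -26, -2] -> [52, 43, 26, -10, -1, -35, 46, -26, -2] -> [-2, -26, 46, -35, -1, -10, 26, 43, 52] -> [-35, -26, -10, -2, -1, 26, 43, 46, 52] -> [-40, -31, -15, -7, -6, 21, 38, 41, 47]
  [31, 22, -10, 17, 50, -16] -> [34, 25, -7, 20, 53, -13] -> [34, 25, -7, 20, 53, -13] -> [-13, 53, 20, -7, 25, 34] -> [-13, -7, 20, 25, 34, 53] -> [-18, -12, 15, 20, 29, 48]
  [-42, 35, -20, 39] -> [-39, 38, -17, 42] -> [-39, 38, -17, 42] -> [42, -17, 38, -39] -> [-39, -17, 38, 42] -> [-44, -22, 33, 37]
  [42, -33, 40, 26, -11, 27, 41, 24] -> [45, -30, 43, 29, -8, 30, 44, 27] -> [45, -30, 43, 29, -8, 30, 44, 27] -> [27, 44, 30, -8, 29, 43, -30, 45] -> [-30, -8, 27, 29, 30, 43, 44, 45] -> [-35, -13, 22, 24, 25, 38, 39, 40]

[-37, 9, 16, 37]; [-16, -13, -11, 10, 17, 20, 42]; [-40, -31, -15, -7, -6, 21, 38, 41, 47]; [-18, -12, 15, 20, 29, 48]; [-44, -22, 33, 37]; [-35, -13, 22, 24, 25, 38, 39, 40]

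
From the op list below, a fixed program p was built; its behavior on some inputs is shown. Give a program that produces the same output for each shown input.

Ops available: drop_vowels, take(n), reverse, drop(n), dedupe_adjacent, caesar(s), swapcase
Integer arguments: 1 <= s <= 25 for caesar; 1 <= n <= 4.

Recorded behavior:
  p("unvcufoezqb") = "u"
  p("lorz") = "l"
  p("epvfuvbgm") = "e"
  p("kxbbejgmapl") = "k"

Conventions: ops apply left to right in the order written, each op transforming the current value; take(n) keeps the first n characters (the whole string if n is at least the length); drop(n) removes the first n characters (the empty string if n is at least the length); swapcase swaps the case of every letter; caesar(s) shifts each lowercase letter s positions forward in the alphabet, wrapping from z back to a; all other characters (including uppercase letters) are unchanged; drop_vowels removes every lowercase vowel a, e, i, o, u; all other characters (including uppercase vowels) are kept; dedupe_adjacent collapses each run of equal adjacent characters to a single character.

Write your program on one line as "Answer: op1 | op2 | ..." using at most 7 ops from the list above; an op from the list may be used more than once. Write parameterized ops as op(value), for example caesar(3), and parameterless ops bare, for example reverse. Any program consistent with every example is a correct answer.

reverse | swapcase | reverse | take(3) | take(1) | swapcase

Check, running the answer program on each example:
  "unvcufoezqb" -> "bqzeofucvnu" -> "BQZEOFUCVNU" -> "UNVCUFOEZQB" -> "UNV" -> "U" -> "u"
  "lorz" -> "zrol" -> "ZROL" -> "LORZ" -> "LOR" -> "L" -> "l"
  "epvfuvbgm" -> "mgbvufvpe" -> "MGBVUFVPE" -> "EPVFUVBGM" -> "EPV" -> "E" -> "e"
  "kxbbejgmapl" -> "lpamgjebbxk" -> "LPAMGJEBBXK" -> "KXBBEJGMAPL" -> "KXB" -> "K" -> "k"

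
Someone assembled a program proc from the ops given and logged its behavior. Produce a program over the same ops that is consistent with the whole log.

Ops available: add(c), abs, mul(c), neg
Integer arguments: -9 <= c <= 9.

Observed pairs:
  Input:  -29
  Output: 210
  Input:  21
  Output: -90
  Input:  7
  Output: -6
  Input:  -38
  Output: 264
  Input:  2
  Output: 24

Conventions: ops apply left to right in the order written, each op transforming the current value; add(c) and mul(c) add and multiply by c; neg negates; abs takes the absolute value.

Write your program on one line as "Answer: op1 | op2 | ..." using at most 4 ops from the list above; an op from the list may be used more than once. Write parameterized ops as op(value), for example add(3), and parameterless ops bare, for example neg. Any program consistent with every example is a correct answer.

add(3) | add(-9) | neg | mul(6)

Check, running the answer program on each example:
  -29 -> -26 -> -35 -> 35 -> 210
  21 -> 24 -> 15 -> -15 -> -90
  7 -> 10 -> 1 -> -1 -> -6
  -38 -> -35 -> -44 -> 44 -> 264
  2 -> 5 -> -4 -> 4 -> 24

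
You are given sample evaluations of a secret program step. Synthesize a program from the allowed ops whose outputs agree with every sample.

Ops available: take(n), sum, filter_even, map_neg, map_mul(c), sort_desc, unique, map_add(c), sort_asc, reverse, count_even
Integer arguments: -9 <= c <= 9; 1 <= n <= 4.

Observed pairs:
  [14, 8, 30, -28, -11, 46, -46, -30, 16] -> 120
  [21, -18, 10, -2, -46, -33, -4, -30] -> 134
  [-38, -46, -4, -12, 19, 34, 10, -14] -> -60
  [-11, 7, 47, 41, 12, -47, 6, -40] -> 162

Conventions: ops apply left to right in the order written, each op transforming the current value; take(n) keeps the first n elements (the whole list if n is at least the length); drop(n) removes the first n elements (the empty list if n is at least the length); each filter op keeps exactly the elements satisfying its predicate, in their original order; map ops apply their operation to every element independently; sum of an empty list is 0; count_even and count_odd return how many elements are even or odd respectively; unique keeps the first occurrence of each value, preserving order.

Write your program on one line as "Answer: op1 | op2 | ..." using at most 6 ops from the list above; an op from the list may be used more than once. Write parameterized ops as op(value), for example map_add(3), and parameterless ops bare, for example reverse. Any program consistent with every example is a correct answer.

reverse | map_mul(-2) | map_mul(-1) | take(3) | map_neg | sum

Check, running the answer program on each example:
  [14, 8, 30, -28, -11, 46, -46, -30, 16] -> [16, -30, -46, 46, -11, -28, 30, 8, 14] -> [-32, 60, 92, -92, 22, 56, -60, -16, -28] -> [32, -60, -92, 92, -22, -56, 60, 16, 28] -> [32, -60, -92] -> [-32, 60, 92] -> 120
  [21, -18, 10, -2, -46, -33, -4, -30] -> [-30, -4, -33, -46, -2, 10, -18, 21] -> [60, 8, 66, 92, 4, -20, 36, -42] -> [-60, -8, -66, -92, -4, 20, -36, 42] -> [-60, -8, -66] -> [60, 8, 66] -> 134
  [-38, -46, -4, -12, 19, 34, 10, -14] -> [-14, 10, 34, 19, -12, -4, -46, -38] -> [28, -20, -68, -38, 24, 8, 92, 76] -> [-28, 20, 68, 38, -24, -8, -92, -76] -> [-28, 20, 68] -> [28, -20, -68] -> -60
  [-11, 7, 47, 41, 12, -47, 6, -40] -> [-40, 6, -47, 12, 41, 47, 7, -11] -> [80, -12, 94, -24, -82, -94, -14, 22] -> [-80, 12, -94, 24, 82, 94, 14, -22] -> [-80, 12, -94] -> [80, -12, 94] -> 162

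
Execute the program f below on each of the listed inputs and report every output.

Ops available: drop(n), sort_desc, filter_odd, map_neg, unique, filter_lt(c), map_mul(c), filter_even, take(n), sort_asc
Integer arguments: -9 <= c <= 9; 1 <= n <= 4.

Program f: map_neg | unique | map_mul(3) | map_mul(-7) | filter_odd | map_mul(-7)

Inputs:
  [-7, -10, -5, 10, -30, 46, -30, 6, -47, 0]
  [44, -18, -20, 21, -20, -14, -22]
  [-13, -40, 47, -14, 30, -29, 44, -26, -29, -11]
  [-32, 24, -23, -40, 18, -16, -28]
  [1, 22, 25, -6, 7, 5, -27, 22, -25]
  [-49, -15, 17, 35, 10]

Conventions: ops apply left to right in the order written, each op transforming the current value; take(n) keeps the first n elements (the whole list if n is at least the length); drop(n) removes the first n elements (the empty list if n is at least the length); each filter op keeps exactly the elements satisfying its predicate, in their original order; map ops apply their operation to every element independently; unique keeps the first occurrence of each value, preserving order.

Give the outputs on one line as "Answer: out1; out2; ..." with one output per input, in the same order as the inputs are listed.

[1029, 735, 6909]; [-3087]; [1911, -6909, 4263, 1617]; [3381]; [-147, -3675, -1029, -735, 3969, 3675]; [7203, 2205, -2499, -5145]

Execution, op by op:
  [-7, -10, -5, 10, -30, 46, -30, 6, -47, 0] -> [7, 10, 5, -10, 30, -46, 30, -6, 47, 0] -> [7, 10, 5, -10, 30, -46, -6, 47, 0] -> [21, 30, 15, -30, 90, -138, -18, 141, 0] -> [-147, -210, -105, 210, -630, 966, 126, -987, 0] -> [-147, -105, -987] -> [1029, 735, 6909]
  [44, -18, -20, 21, -20, -14, -22] -> [-44, 18, 20, -21, 20, 14, 22] -> [-44, 18, 20, -21, 14, 22] -> [-132, 54, 60, -63, 42, 66] -> [924, -378, -420, 441, -294, -462] -> [441] -> [-3087]
  [-13, -40, 47, -14, 30, -29, 44, -26, -29, -11] -> [13, 40, -47, 14, -30, 29, -44, 26, 29, 11] -> [13, 40, -47, 14, -30, 29, -44, 26, 11] -> [39, 120, -141, 42, -90, 87, -132, 78, 33] -> [-273, -840, 987, -294, 630, -609, 924, -546, -231] -> [-273, 987, -609, -231] -> [1911, -6909, 4263, 1617]
  [-32, 24, -23, -40, 18, -16, -28] -> [32, -24, 23, 40, -18, 16, 28] -> [32, -24, 23, 40, -18, 16, 28] -> [96, -72, 69, 120, -54, 48, 84] -> [-672, 504, -483, -840, 378, -336, -588] -> [-483] -> [3381]
  [1, 22, 25, -6, 7, 5, -27, 22, -25] -> [-1, -22, -25, 6, -7, -5, 27, -22, 25] -> [-1, -22, -25, 6, -7, -5, 27, 25] -> [-3, -66, -75, 18, -21, -15, 81, 75] -> [21, 462, 525, -126, 147, 105, -567, -525] -> [21, 525, 147, 105, -567, -525] -> [-147, -3675, -1029, -735, 3969, 3675]
  [-49, -15, 17, 35, 10] -> [49, 15, -17, -35, -10] -> [49, 15, -17, -35, -10] -> [147, 45, -51, -105, -30] -> [-1029, -315, 357, 735, 210] -> [-1029, -315, 357, 735] -> [7203, 2205, -2499, -5145]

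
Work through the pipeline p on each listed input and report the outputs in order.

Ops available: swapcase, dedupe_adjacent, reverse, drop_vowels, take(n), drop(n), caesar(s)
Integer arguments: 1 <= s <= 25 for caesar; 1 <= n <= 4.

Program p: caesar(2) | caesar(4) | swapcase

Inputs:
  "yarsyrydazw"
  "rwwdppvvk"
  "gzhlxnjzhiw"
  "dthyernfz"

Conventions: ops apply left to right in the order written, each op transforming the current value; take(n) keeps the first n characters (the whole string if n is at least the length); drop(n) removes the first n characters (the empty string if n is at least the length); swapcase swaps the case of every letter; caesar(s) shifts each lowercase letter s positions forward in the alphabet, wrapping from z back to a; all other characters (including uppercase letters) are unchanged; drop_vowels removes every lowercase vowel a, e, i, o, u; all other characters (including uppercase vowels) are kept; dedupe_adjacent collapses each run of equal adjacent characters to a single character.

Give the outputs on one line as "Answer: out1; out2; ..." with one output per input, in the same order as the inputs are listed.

"EGXYEXEJGFC"; "XCCJVVBBQ"; "MFNRDTPFNOC"; "JZNEKXTLF"

Execution, op by op:
  "yarsyrydazw" -> "actuatafcby" -> "egxyexejgfc" -> "EGXYEXEJGFC"
  "rwwdppvvk" -> "tyyfrrxxm" -> "xccjvvbbq" -> "XCCJVVBBQ"
  "gzhlxnjzhiw" -> "ibjnzplbjky" -> "mfnrdtpfnoc" -> "MFNRDTPFNOC"
  "dthyernfz" -> "fvjagtphb" -> "jznekxtlf" -> "JZNEKXTLF"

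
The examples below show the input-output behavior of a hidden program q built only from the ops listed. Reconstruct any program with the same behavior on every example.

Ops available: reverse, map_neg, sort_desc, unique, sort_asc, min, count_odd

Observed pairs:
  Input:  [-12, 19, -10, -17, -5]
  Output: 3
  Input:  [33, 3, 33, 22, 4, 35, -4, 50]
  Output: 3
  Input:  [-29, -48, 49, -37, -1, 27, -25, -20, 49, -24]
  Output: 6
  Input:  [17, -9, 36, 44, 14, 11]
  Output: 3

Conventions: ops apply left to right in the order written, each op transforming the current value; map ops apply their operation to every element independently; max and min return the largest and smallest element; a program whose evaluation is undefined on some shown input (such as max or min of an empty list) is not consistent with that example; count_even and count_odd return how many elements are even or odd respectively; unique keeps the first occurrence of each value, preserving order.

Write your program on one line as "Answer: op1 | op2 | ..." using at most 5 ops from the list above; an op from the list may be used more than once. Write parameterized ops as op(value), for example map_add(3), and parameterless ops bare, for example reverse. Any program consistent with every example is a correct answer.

reverse | map_neg | unique | map_neg | count_odd

Check, running the answer program on each example:
  [-12, 19, -10, -17, -5] -> [-5, -17, -10, 19, -12] -> [5, 17, 10, -19, 12] -> [5, 17, 10, -19, 12] -> [-5, -17, -10, 19, -12] -> 3
  [33, 3, 33, 22, 4, 35, -4, 50] -> [50, -4, 35, 4, 22, 33, 3, 33] -> [-50, 4, -35, -4, -22, -33, -3, -33] -> [-50, 4, -35, -4, -22, -33, -3] -> [50, -4, 35, 4, 22, 33, 3] -> 3
  [-29, -48, 49, -37, -1, 27, -25, -20, 49, -24] -> [-24, 49, -20, -25, 27, -1, -37, 49, -48, -29] -> [24, -49, 20, 25, -27, 1, 37, -49, 48, 29] -> [24, -49, 20, 25, -27, 1, 37, 48, 29] -> [-24, 49, -20, -25, 27, -1, -37, -48, -29] -> 6
  [17, -9, 36, 44, 14, 11] -> [11, 14, 44, 36, -9, 17] -> [-11, -14, -44, -36, 9, -17] -> [-11, -14, -44, -36, 9, -17] -> [11, 14, 44, 36, -9, 17] -> 3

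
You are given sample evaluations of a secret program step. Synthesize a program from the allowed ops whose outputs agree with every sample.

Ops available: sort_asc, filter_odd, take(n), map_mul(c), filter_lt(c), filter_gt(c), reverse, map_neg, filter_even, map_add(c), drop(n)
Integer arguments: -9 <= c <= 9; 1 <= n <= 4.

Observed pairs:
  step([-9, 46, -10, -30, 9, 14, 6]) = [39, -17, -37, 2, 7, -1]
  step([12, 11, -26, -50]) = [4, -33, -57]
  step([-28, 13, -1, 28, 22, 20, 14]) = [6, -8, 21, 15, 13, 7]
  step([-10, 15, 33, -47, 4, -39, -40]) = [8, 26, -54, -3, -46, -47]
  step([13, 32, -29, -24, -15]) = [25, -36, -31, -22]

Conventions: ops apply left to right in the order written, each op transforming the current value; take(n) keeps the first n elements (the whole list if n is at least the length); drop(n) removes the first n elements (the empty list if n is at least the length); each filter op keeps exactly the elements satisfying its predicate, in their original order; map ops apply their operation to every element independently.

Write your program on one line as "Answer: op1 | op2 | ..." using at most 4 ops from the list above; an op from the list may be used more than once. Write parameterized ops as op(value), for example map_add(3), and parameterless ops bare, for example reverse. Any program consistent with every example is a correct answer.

map_add(-9) | drop(1) | map_add(2)

Check, running the answer program on each example:
  [-9, 46, -10, -30, 9, 14, 6] -> [-18, 37, -19, -39, 0, 5, -3] -> [37, -19, -39, 0, 5, -3] -> [39, -17, -37, 2, 7, -1]
  [12, 11, -26, -50] -> [3, 2, -35, -59] -> [2, -35, -59] -> [4, -33, -57]
  [-28, 13, -1, 28, 22, 20, 14] -> [-37, 4, -10, 19, 13, 11, 5] -> [4, -10, 19, 13, 11, 5] -> [6, -8, 21, 15, 13, 7]
  [-10, 15, 33, -47, 4, -39, -40] -> [-19, 6, 24, -56, -5, -48, -49] -> [6, 24, -56, -5, -48, -49] -> [8, 26, -54, -3, -46, -47]
  [13, 32, -29, -24, -15] -> [4, 23, -38, -33, -24] -> [23, -38, -33, -24] -> [25, -36, -31, -22]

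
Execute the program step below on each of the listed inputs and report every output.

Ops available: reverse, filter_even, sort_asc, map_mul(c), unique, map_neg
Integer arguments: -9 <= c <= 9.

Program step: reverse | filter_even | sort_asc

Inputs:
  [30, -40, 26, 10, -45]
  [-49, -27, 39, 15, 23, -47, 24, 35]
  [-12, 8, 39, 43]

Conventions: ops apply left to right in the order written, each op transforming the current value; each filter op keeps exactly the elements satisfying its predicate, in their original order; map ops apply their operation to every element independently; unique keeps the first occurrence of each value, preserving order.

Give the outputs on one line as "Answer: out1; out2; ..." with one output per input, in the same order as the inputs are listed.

Execution, op by op:
  [30, -40, 26, 10, -45] -> [-45, 10, 26, -40, 30] -> [10, 26, -40, 30] -> [-40, 10, 26, 30]
  [-49, -27, 39, 15, 23, -47, 24, 35] -> [35, 24, -47, 23, 15, 39, -27, -49] -> [24] -> [24]
  [-12, 8, 39, 43] -> [43, 39, 8, -12] -> [8, -12] -> [-12, 8]

[-40, 10, 26, 30]; [24]; [-12, 8]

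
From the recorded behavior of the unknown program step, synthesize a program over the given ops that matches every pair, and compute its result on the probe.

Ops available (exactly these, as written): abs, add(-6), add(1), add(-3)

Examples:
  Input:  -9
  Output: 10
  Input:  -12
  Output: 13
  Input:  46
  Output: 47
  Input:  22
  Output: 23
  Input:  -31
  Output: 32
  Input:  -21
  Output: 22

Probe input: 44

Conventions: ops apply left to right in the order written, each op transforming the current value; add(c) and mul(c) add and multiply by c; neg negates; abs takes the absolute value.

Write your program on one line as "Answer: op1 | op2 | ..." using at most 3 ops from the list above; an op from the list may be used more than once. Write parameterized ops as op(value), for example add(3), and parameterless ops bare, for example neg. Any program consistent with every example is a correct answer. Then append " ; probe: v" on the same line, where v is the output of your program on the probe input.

abs | add(1) ; probe: 45

Check, running the answer program on each example:
  -9 -> 9 -> 10
  -12 -> 12 -> 13
  46 -> 46 -> 47
  22 -> 22 -> 23
  -31 -> 31 -> 32
  -21 -> 21 -> 22
  probe: 44 -> 44 -> 45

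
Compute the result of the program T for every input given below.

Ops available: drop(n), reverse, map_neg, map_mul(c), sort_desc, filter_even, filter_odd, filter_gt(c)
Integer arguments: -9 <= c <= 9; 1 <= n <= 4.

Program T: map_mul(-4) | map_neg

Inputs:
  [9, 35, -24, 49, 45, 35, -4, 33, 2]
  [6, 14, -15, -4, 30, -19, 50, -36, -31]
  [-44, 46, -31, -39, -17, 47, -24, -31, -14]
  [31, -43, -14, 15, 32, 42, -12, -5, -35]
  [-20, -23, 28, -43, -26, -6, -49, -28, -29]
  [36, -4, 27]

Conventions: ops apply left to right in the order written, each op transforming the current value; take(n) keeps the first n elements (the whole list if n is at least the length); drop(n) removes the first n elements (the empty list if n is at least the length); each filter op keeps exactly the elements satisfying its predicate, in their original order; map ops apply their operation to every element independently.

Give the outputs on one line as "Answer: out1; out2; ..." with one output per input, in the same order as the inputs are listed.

[36, 140, -96, 196, 180, 140, -16, 132, 8]; [24, 56, -60, -16, 120, -76, 200, -144, -124]; [-176, 184, -124, -156, -68, 188, -96, -124, -56]; [124, -172, -56, 60, 128, 168, -48, -20, -140]; [-80, -92, 112, -172, -104, -24, -196, -112, -116]; [144, -16, 108]

Execution, op by op:
  [9, 35, -24, 49, 45, 35, -4, 33, 2] -> [-36, -140, 96, -196, -180, -140, 16, -132, -8] -> [36, 140, -96, 196, 180, 140, -16, 132, 8]
  [6, 14, -15, -4, 30, -19, 50, -36, -31] -> [-24, -56, 60, 16, -120, 76, -200, 144, 124] -> [24, 56, -60, -16, 120, -76, 200, -144, -124]
  [-44, 46, -31, -39, -17, 47, -24, -31, -14] -> [176, -184, 124, 156, 68, -188, 96, 124, 56] -> [-176, 184, -124, -156, -68, 188, -96, -124, -56]
  [31, -43, -14, 15, 32, 42, -12, -5, -35] -> [-124, 172, 56, -60, -128, -168, 48, 20, 140] -> [124, -172, -56, 60, 128, 168, -48, -20, -140]
  [-20, -23, 28, -43, -26, -6, -49, -28, -29] -> [80, 92, -112, 172, 104, 24, 196, 112, 116] -> [-80, -92, 112, -172, -104, -24, -196, -112, -116]
  [36, -4, 27] -> [-144, 16, -108] -> [144, -16, 108]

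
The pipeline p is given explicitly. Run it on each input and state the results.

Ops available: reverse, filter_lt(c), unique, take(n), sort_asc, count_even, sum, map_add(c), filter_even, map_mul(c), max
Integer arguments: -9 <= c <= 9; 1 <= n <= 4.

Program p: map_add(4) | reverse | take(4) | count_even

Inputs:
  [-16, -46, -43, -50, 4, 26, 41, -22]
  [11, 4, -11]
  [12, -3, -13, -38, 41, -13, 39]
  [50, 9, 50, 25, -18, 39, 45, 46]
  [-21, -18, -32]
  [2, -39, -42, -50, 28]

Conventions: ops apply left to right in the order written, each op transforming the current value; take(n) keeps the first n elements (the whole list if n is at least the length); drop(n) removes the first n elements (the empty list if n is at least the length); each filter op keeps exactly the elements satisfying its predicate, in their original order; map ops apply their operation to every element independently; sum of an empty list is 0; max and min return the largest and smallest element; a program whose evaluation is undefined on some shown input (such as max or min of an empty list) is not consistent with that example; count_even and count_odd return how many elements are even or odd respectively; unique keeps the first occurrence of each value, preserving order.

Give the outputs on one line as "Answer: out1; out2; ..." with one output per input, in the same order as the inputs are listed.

Execution, op by op:
  [-16, -46, -43, -50, 4, 26, 41, -22] -> [-12, -42, -39, -46, 8, 30, 45, -18] -> [-18, 45, 30, 8, -46, -39, -42, -12] -> [-18, 45, 30, 8] -> 3
  [11, 4, -11] -> [15, 8, -7] -> [-7, 8, 15] -> [-7, 8, 15] -> 1
  [12, -3, -13, -38, 41, -13, 39] -> [16, 1, -9, -34, 45, -9, 43] -> [43, -9, 45, -34, -9, 1, 16] -> [43, -9, 45, -34] -> 1
  [50, 9, 50, 25, -18, 39, 45, 46] -> [54, 13, 54, 29, -14, 43, 49, 50] -> [50, 49, 43, -14, 29, 54, 13, 54] -> [50, 49, 43, -14] -> 2
  [-21, -18, -32] -> [-17, -14, -28] -> [-28, -14, -17] -> [-28, -14, -17] -> 2
  [2, -39, -42, -50, 28] -> [6, -35, -38, -46, 32] -> [32, -46, -38, -35, 6] -> [32, -46, -38, -35] -> 3

3; 1; 1; 2; 2; 3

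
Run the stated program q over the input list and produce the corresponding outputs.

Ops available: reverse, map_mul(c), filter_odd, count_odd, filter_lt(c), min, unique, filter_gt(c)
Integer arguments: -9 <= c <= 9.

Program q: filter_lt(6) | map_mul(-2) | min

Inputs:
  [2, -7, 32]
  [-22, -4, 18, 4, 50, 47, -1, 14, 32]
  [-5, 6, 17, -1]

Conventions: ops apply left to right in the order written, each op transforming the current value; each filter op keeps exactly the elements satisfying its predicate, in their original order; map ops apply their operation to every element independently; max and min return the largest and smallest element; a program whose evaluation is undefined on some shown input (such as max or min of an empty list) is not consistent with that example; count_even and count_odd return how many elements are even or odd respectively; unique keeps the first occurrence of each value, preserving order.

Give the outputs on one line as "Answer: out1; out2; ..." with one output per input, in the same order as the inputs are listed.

Execution, op by op:
  [2, -7, 32] -> [2, -7] -> [-4, 14] -> -4
  [-22, -4, 18, 4, 50, 47, -1, 14, 32] -> [-22, -4, 4, -1] -> [44, 8, -8, 2] -> -8
  [-5, 6, 17, -1] -> [-5, -1] -> [10, 2] -> 2

-4; -8; 2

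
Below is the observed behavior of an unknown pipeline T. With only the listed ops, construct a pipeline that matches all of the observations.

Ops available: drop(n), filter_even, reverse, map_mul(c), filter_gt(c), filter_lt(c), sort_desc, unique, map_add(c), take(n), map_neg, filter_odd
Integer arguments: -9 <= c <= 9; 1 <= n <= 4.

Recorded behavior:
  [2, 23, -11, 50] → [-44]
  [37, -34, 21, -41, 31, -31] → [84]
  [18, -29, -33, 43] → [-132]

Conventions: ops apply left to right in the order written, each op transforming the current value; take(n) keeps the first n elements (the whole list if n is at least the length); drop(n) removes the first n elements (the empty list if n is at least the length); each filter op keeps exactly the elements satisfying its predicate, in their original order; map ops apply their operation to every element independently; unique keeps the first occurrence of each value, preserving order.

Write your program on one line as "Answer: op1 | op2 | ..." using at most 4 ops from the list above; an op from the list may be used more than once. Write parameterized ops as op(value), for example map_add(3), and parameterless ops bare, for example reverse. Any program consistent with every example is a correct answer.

take(3) | reverse | take(1) | map_mul(4)

Check, running the answer program on each example:
  [2, 23, -11, 50] -> [2, 23, -11] -> [-11, 23, 2] -> [-11] -> [-44]
  [37, -34, 21, -41, 31, -31] -> [37, -34, 21] -> [21, -34, 37] -> [21] -> [84]
  [18, -29, -33, 43] -> [18, -29, -33] -> [-33, -29, 18] -> [-33] -> [-132]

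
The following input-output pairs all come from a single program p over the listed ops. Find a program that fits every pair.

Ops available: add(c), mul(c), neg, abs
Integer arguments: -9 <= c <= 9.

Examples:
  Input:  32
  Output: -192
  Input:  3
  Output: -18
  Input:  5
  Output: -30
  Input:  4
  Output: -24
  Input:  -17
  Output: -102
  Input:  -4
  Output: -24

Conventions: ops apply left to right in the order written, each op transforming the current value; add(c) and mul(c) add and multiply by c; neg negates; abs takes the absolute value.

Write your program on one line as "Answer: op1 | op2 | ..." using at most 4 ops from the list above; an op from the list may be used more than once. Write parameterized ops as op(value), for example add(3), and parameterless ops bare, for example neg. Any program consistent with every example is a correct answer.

abs | mul(6) | neg

Check, running the answer program on each example:
  32 -> 32 -> 192 -> -192
  3 -> 3 -> 18 -> -18
  5 -> 5 -> 30 -> -30
  4 -> 4 -> 24 -> -24
  -17 -> 17 -> 102 -> -102
  -4 -> 4 -> 24 -> -24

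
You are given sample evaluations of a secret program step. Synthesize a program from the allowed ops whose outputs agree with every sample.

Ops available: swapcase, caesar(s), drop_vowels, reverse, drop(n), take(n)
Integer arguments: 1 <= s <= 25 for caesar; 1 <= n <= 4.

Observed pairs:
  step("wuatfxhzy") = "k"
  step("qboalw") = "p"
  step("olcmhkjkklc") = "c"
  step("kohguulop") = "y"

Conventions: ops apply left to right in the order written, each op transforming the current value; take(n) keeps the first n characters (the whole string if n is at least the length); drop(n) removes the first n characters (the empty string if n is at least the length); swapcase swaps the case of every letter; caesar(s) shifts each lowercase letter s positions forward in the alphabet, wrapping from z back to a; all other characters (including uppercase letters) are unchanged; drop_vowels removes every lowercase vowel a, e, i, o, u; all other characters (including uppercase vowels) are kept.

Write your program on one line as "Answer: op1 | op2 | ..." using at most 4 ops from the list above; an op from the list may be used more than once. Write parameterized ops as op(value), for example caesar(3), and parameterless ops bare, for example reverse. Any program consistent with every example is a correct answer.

caesar(7) | caesar(7) | drop_vowels | take(1)

Check, running the answer program on each example:
  "wuatfxhzy" -> "dbhameogf" -> "kiohtlvnm" -> "khtlvnm" -> "k"
  "qboalw" -> "xivhsd" -> "epcozk" -> "pczk" -> "p"
  "olcmhkjkklc" -> "vsjtorqrrsj" -> "czqavyxyyzq" -> "czqvyxyyzq" -> "c"
  "kohguulop" -> "rvonbbsvw" -> "ycvuiizcd" -> "ycvzcd" -> "y"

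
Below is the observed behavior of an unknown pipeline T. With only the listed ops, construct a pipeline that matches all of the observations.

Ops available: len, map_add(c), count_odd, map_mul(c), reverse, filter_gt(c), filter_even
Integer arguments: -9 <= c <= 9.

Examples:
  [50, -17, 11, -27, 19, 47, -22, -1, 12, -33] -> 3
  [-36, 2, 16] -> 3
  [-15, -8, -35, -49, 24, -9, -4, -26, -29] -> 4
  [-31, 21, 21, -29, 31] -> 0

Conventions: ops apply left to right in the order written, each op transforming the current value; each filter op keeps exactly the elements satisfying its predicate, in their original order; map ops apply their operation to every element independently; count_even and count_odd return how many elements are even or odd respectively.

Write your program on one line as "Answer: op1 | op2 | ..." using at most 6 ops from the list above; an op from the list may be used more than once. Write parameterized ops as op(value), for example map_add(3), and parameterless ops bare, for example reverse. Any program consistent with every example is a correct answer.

filter_even | map_add(-3) | map_add(8) | reverse | count_odd

Check, running the answer program on each example:
  [50, -17, 11, -27, 19, 47, -22, -1, 12, -33] -> [50, -22, 12] -> [47, -25, 9] -> [55, -17, 17] -> [17, -17, 55] -> 3
  [-36, 2, 16] -> [-36, 2, 16] -> [-39, -1, 13] -> [-31, 7, 21] -> [21, 7, -31] -> 3
  [-15, -8, -35, -49, 24, -9, -4, -26, -29] -> [-8, 24, -4, -26] -> [-11, 21, -7, -29] -> [-3, 29, 1, -21] -> [-21, 1, 29, -3] -> 4
  [-31, 21, 21, -29, 31] -> [] -> [] -> [] -> [] -> 0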